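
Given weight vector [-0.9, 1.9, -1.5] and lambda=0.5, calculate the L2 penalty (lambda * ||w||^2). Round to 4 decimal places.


Squaring each weight:
(-0.9)^2 = 0.81
1.9^2 = 3.61
(-1.5)^2 = 2.25
Sum of squares = 6.67
Penalty = 0.5 * 6.67 = 3.3350

3.3350


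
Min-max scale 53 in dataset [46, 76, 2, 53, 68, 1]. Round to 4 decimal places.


Min = 1, Max = 76
Range = 76 - 1 = 75
Scaled = (x - min) / (max - min)
= (53 - 1) / 75
= 52 / 75
= 0.6933

0.6933


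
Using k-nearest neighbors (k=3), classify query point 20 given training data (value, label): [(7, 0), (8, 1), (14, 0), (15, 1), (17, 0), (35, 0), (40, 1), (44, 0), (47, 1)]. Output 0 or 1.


Distances from query 20:
Point 17 (class 0): distance = 3
Point 15 (class 1): distance = 5
Point 14 (class 0): distance = 6
K=3 nearest neighbors: classes = [0, 1, 0]
Votes for class 1: 1 / 3
Majority vote => class 0

0


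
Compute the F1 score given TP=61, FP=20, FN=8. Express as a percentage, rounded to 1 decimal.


Precision = TP / (TP + FP) = 61 / 81 = 0.7531
Recall = TP / (TP + FN) = 61 / 69 = 0.8841
F1 = 2 * P * R / (P + R)
= 2 * 0.7531 * 0.8841 / (0.7531 + 0.8841)
= 1.3315 / 1.6371
= 0.8133
As percentage: 81.3%

81.3


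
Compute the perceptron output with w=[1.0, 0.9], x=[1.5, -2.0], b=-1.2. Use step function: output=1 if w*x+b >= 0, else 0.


z = w . x + b
= 1.0*1.5 + 0.9*-2.0 + -1.2
= 1.5 + -1.8 + -1.2
= -0.3 + -1.2
= -1.5
Since z = -1.5 < 0, output = 0

0


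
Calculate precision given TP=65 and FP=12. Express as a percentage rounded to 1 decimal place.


Precision = TP / (TP + FP) * 100
= 65 / (65 + 12)
= 65 / 77
= 0.8442
= 84.4%

84.4


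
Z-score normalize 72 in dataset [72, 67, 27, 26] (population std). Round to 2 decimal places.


Mean = (72 + 67 + 27 + 26) / 4 = 48.0
Variance = sum((x_i - mean)^2) / n = 465.5
Std = sqrt(465.5) = 21.5754
Z = (x - mean) / std
= (72 - 48.0) / 21.5754
= 24.0 / 21.5754
= 1.11

1.11


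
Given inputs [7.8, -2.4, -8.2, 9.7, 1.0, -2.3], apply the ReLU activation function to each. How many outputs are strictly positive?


ReLU(x) = max(0, x) for each element:
ReLU(7.8) = 7.8
ReLU(-2.4) = 0
ReLU(-8.2) = 0
ReLU(9.7) = 9.7
ReLU(1.0) = 1.0
ReLU(-2.3) = 0
Active neurons (>0): 3

3


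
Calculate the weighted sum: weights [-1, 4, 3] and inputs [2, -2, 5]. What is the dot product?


Element-wise products:
-1 * 2 = -2
4 * -2 = -8
3 * 5 = 15
Sum = -2 + -8 + 15
= 5

5


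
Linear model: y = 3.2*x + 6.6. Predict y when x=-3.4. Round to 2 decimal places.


y = 3.2 * -3.4 + (6.6)
= -10.88 + (6.6)
= -4.28

-4.28


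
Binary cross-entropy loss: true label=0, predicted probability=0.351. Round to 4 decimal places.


For y=0: Loss = -log(1-p)
= -log(1 - 0.351)
= -log(0.649)
= -(-0.4323)
= 0.4323

0.4323


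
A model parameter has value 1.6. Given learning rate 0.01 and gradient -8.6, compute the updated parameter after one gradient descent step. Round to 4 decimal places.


w_new = w_old - lr * gradient
= 1.6 - 0.01 * -8.6
= 1.6 - (-0.086)
= 1.6860

1.6860


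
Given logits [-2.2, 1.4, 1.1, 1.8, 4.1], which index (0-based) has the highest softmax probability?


Softmax is a monotonic transformation, so it preserves the argmax.
We need to find the index of the maximum logit.
Index 0: -2.2
Index 1: 1.4
Index 2: 1.1
Index 3: 1.8
Index 4: 4.1
Maximum logit = 4.1 at index 4

4


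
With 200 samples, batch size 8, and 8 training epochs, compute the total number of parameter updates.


Iterations per epoch = 200 / 8 = 25
Total updates = iterations_per_epoch * epochs
= 25 * 8
= 200

200


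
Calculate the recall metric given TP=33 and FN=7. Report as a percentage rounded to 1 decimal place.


Recall = TP / (TP + FN) * 100
= 33 / (33 + 7)
= 33 / 40
= 0.825
= 82.5%

82.5


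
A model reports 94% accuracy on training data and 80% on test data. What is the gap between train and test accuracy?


Gap = train_accuracy - test_accuracy
= 94 - 80
= 14%
This gap suggests the model is overfitting.

14


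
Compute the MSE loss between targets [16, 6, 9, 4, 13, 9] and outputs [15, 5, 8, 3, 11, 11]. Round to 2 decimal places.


Differences: [1, 1, 1, 1, 2, -2]
Squared errors: [1, 1, 1, 1, 4, 4]
Sum of squared errors = 12
MSE = 12 / 6 = 2.00

2.00


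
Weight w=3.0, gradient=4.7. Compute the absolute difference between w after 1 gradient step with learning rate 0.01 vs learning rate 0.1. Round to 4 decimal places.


With lr=0.01: w_new = 3.0 - 0.01 * 4.7 = 2.953
With lr=0.1: w_new = 3.0 - 0.1 * 4.7 = 2.53
Absolute difference = |2.953 - 2.53|
= 0.4230

0.4230


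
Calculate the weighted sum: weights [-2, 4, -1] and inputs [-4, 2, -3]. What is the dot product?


Element-wise products:
-2 * -4 = 8
4 * 2 = 8
-1 * -3 = 3
Sum = 8 + 8 + 3
= 19

19


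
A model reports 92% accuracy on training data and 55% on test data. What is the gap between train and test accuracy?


Gap = train_accuracy - test_accuracy
= 92 - 55
= 37%
This large gap strongly indicates overfitting.

37


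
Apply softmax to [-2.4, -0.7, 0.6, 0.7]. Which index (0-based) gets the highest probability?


Softmax is a monotonic transformation, so it preserves the argmax.
We need to find the index of the maximum logit.
Index 0: -2.4
Index 1: -0.7
Index 2: 0.6
Index 3: 0.7
Maximum logit = 0.7 at index 3

3


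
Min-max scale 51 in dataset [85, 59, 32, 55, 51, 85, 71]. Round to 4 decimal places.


Min = 32, Max = 85
Range = 85 - 32 = 53
Scaled = (x - min) / (max - min)
= (51 - 32) / 53
= 19 / 53
= 0.3585

0.3585


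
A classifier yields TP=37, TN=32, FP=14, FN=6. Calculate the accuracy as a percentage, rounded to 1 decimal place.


Accuracy = (TP + TN) / (TP + TN + FP + FN) * 100
= (37 + 32) / (37 + 32 + 14 + 6)
= 69 / 89
= 0.7753
= 77.5%

77.5


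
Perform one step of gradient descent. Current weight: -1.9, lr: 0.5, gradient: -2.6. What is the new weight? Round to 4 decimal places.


w_new = w_old - lr * gradient
= -1.9 - 0.5 * -2.6
= -1.9 - (-1.3)
= -0.6000

-0.6000


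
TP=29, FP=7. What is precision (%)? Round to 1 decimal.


Precision = TP / (TP + FP) * 100
= 29 / (29 + 7)
= 29 / 36
= 0.8056
= 80.6%

80.6


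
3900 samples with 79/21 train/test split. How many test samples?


Train samples = 3900 * 79% = 3081
Test samples = 3900 - 3081
= 819

819


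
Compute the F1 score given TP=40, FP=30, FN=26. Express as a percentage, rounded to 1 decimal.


Precision = TP / (TP + FP) = 40 / 70 = 0.5714
Recall = TP / (TP + FN) = 40 / 66 = 0.6061
F1 = 2 * P * R / (P + R)
= 2 * 0.5714 * 0.6061 / (0.5714 + 0.6061)
= 0.6926 / 1.1775
= 0.5882
As percentage: 58.8%

58.8


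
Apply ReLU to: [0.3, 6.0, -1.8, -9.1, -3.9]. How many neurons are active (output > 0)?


ReLU(x) = max(0, x) for each element:
ReLU(0.3) = 0.3
ReLU(6.0) = 6.0
ReLU(-1.8) = 0
ReLU(-9.1) = 0
ReLU(-3.9) = 0
Active neurons (>0): 2

2


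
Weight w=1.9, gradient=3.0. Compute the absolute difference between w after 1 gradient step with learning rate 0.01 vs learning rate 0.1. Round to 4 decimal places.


With lr=0.01: w_new = 1.9 - 0.01 * 3.0 = 1.87
With lr=0.1: w_new = 1.9 - 0.1 * 3.0 = 1.6
Absolute difference = |1.87 - 1.6|
= 0.2700

0.2700


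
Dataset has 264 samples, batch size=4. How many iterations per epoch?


Iterations per epoch = dataset_size / batch_size
= 264 / 4
= 66

66


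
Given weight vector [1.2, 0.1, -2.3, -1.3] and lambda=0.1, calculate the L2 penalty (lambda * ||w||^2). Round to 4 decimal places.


Squaring each weight:
1.2^2 = 1.44
0.1^2 = 0.01
(-2.3)^2 = 5.29
(-1.3)^2 = 1.69
Sum of squares = 8.43
Penalty = 0.1 * 8.43 = 0.8430

0.8430


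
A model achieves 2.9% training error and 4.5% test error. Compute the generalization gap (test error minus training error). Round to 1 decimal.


Generalization gap = test_error - train_error
= 4.5 - 2.9
= 1.6%
A small gap suggests good generalization.

1.6


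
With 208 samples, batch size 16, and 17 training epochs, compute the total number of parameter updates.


Iterations per epoch = 208 / 16 = 13
Total updates = iterations_per_epoch * epochs
= 13 * 17
= 221

221


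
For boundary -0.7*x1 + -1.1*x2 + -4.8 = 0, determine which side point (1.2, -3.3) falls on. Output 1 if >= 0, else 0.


Compute -0.7 * 1.2 + -1.1 * -3.3 + -4.8
= -0.84 + 3.63 + -4.8
= -2.01
Since -2.01 < 0, the point is on the negative side.

0


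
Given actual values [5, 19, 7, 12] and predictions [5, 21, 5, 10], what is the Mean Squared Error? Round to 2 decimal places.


Differences: [0, -2, 2, 2]
Squared errors: [0, 4, 4, 4]
Sum of squared errors = 12
MSE = 12 / 4 = 3.00

3.00


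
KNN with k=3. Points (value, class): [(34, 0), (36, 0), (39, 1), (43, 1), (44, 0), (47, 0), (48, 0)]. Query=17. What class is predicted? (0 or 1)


Distances from query 17:
Point 34 (class 0): distance = 17
Point 36 (class 0): distance = 19
Point 39 (class 1): distance = 22
K=3 nearest neighbors: classes = [0, 0, 1]
Votes for class 1: 1 / 3
Majority vote => class 0

0


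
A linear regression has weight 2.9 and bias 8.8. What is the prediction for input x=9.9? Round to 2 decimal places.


y = 2.9 * 9.9 + (8.8)
= 28.71 + (8.8)
= 37.51

37.51


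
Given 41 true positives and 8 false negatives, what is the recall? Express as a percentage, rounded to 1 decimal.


Recall = TP / (TP + FN) * 100
= 41 / (41 + 8)
= 41 / 49
= 0.8367
= 83.7%

83.7


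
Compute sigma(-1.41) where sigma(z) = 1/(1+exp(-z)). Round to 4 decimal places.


sigmoid(z) = 1 / (1 + exp(-z))
exp(-(-1.41)) = exp(1.41) = 4.096
1 + 4.096 = 5.096
1 / 5.096 = 0.1962

0.1962


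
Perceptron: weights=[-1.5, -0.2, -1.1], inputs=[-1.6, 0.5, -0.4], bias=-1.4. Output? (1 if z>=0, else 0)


z = w . x + b
= -1.5*-1.6 + -0.2*0.5 + -1.1*-0.4 + -1.4
= 2.4 + -0.1 + 0.44 + -1.4
= 2.74 + -1.4
= 1.34
Since z = 1.34 >= 0, output = 1

1


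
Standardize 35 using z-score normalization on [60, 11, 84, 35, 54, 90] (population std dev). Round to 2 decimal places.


Mean = (60 + 11 + 84 + 35 + 54 + 90) / 6 = 55.6667
Variance = sum((x_i - mean)^2) / n = 737.5556
Std = sqrt(737.5556) = 27.158
Z = (x - mean) / std
= (35 - 55.6667) / 27.158
= -20.6667 / 27.158
= -0.76

-0.76


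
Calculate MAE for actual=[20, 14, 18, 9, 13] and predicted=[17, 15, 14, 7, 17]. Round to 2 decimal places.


Absolute errors: [3, 1, 4, 2, 4]
Sum of absolute errors = 14
MAE = 14 / 5 = 2.80

2.80


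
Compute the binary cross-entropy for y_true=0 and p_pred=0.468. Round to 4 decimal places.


For y=0: Loss = -log(1-p)
= -log(1 - 0.468)
= -log(0.532)
= -(-0.6311)
= 0.6311

0.6311


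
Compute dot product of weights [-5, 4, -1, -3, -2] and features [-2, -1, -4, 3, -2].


Element-wise products:
-5 * -2 = 10
4 * -1 = -4
-1 * -4 = 4
-3 * 3 = -9
-2 * -2 = 4
Sum = 10 + -4 + 4 + -9 + 4
= 5

5


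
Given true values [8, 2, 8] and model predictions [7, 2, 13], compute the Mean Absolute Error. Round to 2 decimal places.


Absolute errors: [1, 0, 5]
Sum of absolute errors = 6
MAE = 6 / 3 = 2.00

2.00


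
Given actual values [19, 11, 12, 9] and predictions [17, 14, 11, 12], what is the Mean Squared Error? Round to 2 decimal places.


Differences: [2, -3, 1, -3]
Squared errors: [4, 9, 1, 9]
Sum of squared errors = 23
MSE = 23 / 4 = 5.75

5.75


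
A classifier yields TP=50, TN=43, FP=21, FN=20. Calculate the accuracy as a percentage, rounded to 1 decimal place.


Accuracy = (TP + TN) / (TP + TN + FP + FN) * 100
= (50 + 43) / (50 + 43 + 21 + 20)
= 93 / 134
= 0.694
= 69.4%

69.4


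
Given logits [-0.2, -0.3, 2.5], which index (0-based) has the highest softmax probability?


Softmax is a monotonic transformation, so it preserves the argmax.
We need to find the index of the maximum logit.
Index 0: -0.2
Index 1: -0.3
Index 2: 2.5
Maximum logit = 2.5 at index 2

2


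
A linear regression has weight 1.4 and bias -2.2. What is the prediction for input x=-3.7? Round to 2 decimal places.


y = 1.4 * -3.7 + (-2.2)
= -5.18 + (-2.2)
= -7.38

-7.38


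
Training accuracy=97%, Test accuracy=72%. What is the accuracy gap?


Gap = train_accuracy - test_accuracy
= 97 - 72
= 25%
This large gap strongly indicates overfitting.

25


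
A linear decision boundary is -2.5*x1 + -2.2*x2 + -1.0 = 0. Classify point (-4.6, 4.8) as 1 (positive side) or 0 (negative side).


Compute -2.5 * -4.6 + -2.2 * 4.8 + -1.0
= 11.5 + -10.56 + -1.0
= -0.06
Since -0.06 < 0, the point is on the negative side.

0


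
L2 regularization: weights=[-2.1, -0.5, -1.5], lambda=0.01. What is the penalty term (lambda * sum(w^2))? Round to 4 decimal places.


Squaring each weight:
(-2.1)^2 = 4.41
(-0.5)^2 = 0.25
(-1.5)^2 = 2.25
Sum of squares = 6.91
Penalty = 0.01 * 6.91 = 0.0691

0.0691


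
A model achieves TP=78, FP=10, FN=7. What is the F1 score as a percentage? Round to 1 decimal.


Precision = TP / (TP + FP) = 78 / 88 = 0.8864
Recall = TP / (TP + FN) = 78 / 85 = 0.9176
F1 = 2 * P * R / (P + R)
= 2 * 0.8864 * 0.9176 / (0.8864 + 0.9176)
= 1.6267 / 1.804
= 0.9017
As percentage: 90.2%

90.2


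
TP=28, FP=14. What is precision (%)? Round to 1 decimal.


Precision = TP / (TP + FP) * 100
= 28 / (28 + 14)
= 28 / 42
= 0.6667
= 66.7%

66.7


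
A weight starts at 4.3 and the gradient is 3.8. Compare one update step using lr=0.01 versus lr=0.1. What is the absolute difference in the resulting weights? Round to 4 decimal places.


With lr=0.01: w_new = 4.3 - 0.01 * 3.8 = 4.262
With lr=0.1: w_new = 4.3 - 0.1 * 3.8 = 3.92
Absolute difference = |4.262 - 3.92|
= 0.3420

0.3420


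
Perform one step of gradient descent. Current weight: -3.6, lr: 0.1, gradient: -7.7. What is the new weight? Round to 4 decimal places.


w_new = w_old - lr * gradient
= -3.6 - 0.1 * -7.7
= -3.6 - (-0.77)
= -2.8300

-2.8300


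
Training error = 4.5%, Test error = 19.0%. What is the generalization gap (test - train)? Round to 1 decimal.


Generalization gap = test_error - train_error
= 19.0 - 4.5
= 14.5%
A large gap suggests overfitting.

14.5


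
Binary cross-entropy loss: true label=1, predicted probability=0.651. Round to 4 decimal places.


For y=1: Loss = -log(p)
= -log(0.651)
= -(-0.4292)
= 0.4292

0.4292


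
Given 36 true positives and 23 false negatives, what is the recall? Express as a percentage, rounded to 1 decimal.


Recall = TP / (TP + FN) * 100
= 36 / (36 + 23)
= 36 / 59
= 0.6102
= 61.0%

61.0


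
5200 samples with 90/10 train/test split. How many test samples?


Train samples = 5200 * 90% = 4680
Test samples = 5200 - 4680
= 520

520


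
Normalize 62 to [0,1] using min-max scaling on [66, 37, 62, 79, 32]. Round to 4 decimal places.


Min = 32, Max = 79
Range = 79 - 32 = 47
Scaled = (x - min) / (max - min)
= (62 - 32) / 47
= 30 / 47
= 0.6383

0.6383


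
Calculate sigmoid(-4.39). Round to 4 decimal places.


sigmoid(z) = 1 / (1 + exp(-z))
exp(-(-4.39)) = exp(4.39) = 80.6404
1 + 80.6404 = 81.6404
1 / 81.6404 = 0.0122

0.0122


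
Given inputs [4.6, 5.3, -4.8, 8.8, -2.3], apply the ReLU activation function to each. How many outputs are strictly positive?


ReLU(x) = max(0, x) for each element:
ReLU(4.6) = 4.6
ReLU(5.3) = 5.3
ReLU(-4.8) = 0
ReLU(8.8) = 8.8
ReLU(-2.3) = 0
Active neurons (>0): 3

3


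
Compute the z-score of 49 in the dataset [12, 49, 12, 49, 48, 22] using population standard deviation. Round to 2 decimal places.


Mean = (12 + 49 + 12 + 49 + 48 + 22) / 6 = 32.0
Variance = sum((x_i - mean)^2) / n = 289.0
Std = sqrt(289.0) = 17.0
Z = (x - mean) / std
= (49 - 32.0) / 17.0
= 17.0 / 17.0
= 1.00

1.00


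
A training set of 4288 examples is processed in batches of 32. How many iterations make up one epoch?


Iterations per epoch = dataset_size / batch_size
= 4288 / 32
= 134

134


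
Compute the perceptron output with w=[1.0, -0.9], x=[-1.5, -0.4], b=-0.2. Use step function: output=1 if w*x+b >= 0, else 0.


z = w . x + b
= 1.0*-1.5 + -0.9*-0.4 + -0.2
= -1.5 + 0.36 + -0.2
= -1.14 + -0.2
= -1.34
Since z = -1.34 < 0, output = 0

0


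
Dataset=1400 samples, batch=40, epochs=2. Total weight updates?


Iterations per epoch = 1400 / 40 = 35
Total updates = iterations_per_epoch * epochs
= 35 * 2
= 70

70


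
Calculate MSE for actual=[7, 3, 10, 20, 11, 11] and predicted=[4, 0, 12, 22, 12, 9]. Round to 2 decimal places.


Differences: [3, 3, -2, -2, -1, 2]
Squared errors: [9, 9, 4, 4, 1, 4]
Sum of squared errors = 31
MSE = 31 / 6 = 5.17

5.17


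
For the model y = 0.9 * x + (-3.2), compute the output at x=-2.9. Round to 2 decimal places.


y = 0.9 * -2.9 + (-3.2)
= -2.61 + (-3.2)
= -5.81

-5.81


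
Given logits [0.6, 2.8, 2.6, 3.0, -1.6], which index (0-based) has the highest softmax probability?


Softmax is a monotonic transformation, so it preserves the argmax.
We need to find the index of the maximum logit.
Index 0: 0.6
Index 1: 2.8
Index 2: 2.6
Index 3: 3.0
Index 4: -1.6
Maximum logit = 3.0 at index 3

3


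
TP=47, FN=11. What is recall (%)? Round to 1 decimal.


Recall = TP / (TP + FN) * 100
= 47 / (47 + 11)
= 47 / 58
= 0.8103
= 81.0%

81.0


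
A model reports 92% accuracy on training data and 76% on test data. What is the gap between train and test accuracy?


Gap = train_accuracy - test_accuracy
= 92 - 76
= 16%
This gap suggests the model is overfitting.

16


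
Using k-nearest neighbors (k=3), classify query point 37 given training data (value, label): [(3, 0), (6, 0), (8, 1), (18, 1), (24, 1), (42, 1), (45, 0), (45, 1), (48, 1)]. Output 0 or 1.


Distances from query 37:
Point 42 (class 1): distance = 5
Point 45 (class 0): distance = 8
Point 45 (class 1): distance = 8
K=3 nearest neighbors: classes = [1, 0, 1]
Votes for class 1: 2 / 3
Majority vote => class 1

1


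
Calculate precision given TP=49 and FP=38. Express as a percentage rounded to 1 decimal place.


Precision = TP / (TP + FP) * 100
= 49 / (49 + 38)
= 49 / 87
= 0.5632
= 56.3%

56.3


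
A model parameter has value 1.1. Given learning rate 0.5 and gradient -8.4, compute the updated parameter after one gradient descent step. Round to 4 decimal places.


w_new = w_old - lr * gradient
= 1.1 - 0.5 * -8.4
= 1.1 - (-4.2)
= 5.3000

5.3000


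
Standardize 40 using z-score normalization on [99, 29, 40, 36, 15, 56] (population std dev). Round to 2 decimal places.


Mean = (99 + 29 + 40 + 36 + 15 + 56) / 6 = 45.8333
Variance = sum((x_i - mean)^2) / n = 715.8056
Std = sqrt(715.8056) = 26.7545
Z = (x - mean) / std
= (40 - 45.8333) / 26.7545
= -5.8333 / 26.7545
= -0.22

-0.22


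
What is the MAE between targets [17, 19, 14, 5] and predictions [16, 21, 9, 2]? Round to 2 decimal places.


Absolute errors: [1, 2, 5, 3]
Sum of absolute errors = 11
MAE = 11 / 4 = 2.75

2.75


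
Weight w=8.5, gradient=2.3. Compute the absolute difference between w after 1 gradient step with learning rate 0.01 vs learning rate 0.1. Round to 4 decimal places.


With lr=0.01: w_new = 8.5 - 0.01 * 2.3 = 8.477
With lr=0.1: w_new = 8.5 - 0.1 * 2.3 = 8.27
Absolute difference = |8.477 - 8.27|
= 0.2070

0.2070


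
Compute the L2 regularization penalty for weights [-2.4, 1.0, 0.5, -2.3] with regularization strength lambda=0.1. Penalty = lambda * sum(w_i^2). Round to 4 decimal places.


Squaring each weight:
(-2.4)^2 = 5.76
1.0^2 = 1.0
0.5^2 = 0.25
(-2.3)^2 = 5.29
Sum of squares = 12.3
Penalty = 0.1 * 12.3 = 1.2300

1.2300


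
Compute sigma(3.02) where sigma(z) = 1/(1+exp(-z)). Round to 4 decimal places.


sigmoid(z) = 1 / (1 + exp(-z))
exp(-(3.02)) = exp(-3.02) = 0.0488
1 + 0.0488 = 1.0488
1 / 1.0488 = 0.9535

0.9535


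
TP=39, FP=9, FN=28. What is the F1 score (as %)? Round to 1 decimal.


Precision = TP / (TP + FP) = 39 / 48 = 0.8125
Recall = TP / (TP + FN) = 39 / 67 = 0.5821
F1 = 2 * P * R / (P + R)
= 2 * 0.8125 * 0.5821 / (0.8125 + 0.5821)
= 0.9459 / 1.3946
= 0.6783
As percentage: 67.8%

67.8


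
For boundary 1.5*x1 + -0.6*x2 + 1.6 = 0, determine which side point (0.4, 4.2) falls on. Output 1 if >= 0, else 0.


Compute 1.5 * 0.4 + -0.6 * 4.2 + 1.6
= 0.6 + -2.52 + 1.6
= -0.32
Since -0.32 < 0, the point is on the negative side.

0


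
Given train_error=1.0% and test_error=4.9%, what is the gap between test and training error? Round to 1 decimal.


Generalization gap = test_error - train_error
= 4.9 - 1.0
= 3.9%
A moderate gap.

3.9


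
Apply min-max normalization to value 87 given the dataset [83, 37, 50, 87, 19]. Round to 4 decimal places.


Min = 19, Max = 87
Range = 87 - 19 = 68
Scaled = (x - min) / (max - min)
= (87 - 19) / 68
= 68 / 68
= 1.0000

1.0000


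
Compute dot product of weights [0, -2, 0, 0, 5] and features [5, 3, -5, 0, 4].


Element-wise products:
0 * 5 = 0
-2 * 3 = -6
0 * -5 = 0
0 * 0 = 0
5 * 4 = 20
Sum = 0 + -6 + 0 + 0 + 20
= 14

14


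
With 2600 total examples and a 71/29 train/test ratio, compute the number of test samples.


Train samples = 2600 * 71% = 1846
Test samples = 2600 - 1846
= 754

754


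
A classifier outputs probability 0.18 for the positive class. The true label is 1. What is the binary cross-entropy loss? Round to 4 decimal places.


For y=1: Loss = -log(p)
= -log(0.18)
= -(-1.7148)
= 1.7148

1.7148


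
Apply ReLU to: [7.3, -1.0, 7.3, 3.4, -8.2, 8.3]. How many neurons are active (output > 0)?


ReLU(x) = max(0, x) for each element:
ReLU(7.3) = 7.3
ReLU(-1.0) = 0
ReLU(7.3) = 7.3
ReLU(3.4) = 3.4
ReLU(-8.2) = 0
ReLU(8.3) = 8.3
Active neurons (>0): 4

4


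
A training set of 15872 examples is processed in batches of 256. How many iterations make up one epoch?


Iterations per epoch = dataset_size / batch_size
= 15872 / 256
= 62

62


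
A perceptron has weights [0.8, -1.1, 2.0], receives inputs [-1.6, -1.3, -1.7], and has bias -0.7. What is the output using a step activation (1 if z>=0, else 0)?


z = w . x + b
= 0.8*-1.6 + -1.1*-1.3 + 2.0*-1.7 + -0.7
= -1.28 + 1.43 + -3.4 + -0.7
= -3.25 + -0.7
= -3.95
Since z = -3.95 < 0, output = 0

0


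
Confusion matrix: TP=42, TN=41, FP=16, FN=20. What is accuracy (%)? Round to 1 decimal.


Accuracy = (TP + TN) / (TP + TN + FP + FN) * 100
= (42 + 41) / (42 + 41 + 16 + 20)
= 83 / 119
= 0.6975
= 69.7%

69.7


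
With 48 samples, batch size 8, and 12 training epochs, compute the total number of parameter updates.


Iterations per epoch = 48 / 8 = 6
Total updates = iterations_per_epoch * epochs
= 6 * 12
= 72

72


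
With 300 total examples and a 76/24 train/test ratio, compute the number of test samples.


Train samples = 300 * 76% = 228
Test samples = 300 - 228
= 72

72


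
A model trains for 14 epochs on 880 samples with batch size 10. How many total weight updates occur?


Iterations per epoch = 880 / 10 = 88
Total updates = iterations_per_epoch * epochs
= 88 * 14
= 1232

1232


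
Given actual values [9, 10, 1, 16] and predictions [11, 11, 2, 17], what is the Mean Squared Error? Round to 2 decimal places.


Differences: [-2, -1, -1, -1]
Squared errors: [4, 1, 1, 1]
Sum of squared errors = 7
MSE = 7 / 4 = 1.75

1.75


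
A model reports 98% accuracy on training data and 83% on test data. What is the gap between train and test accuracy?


Gap = train_accuracy - test_accuracy
= 98 - 83
= 15%
This gap suggests the model is overfitting.

15


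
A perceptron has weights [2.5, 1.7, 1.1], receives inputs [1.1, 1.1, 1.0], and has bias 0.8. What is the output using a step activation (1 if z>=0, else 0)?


z = w . x + b
= 2.5*1.1 + 1.7*1.1 + 1.1*1.0 + 0.8
= 2.75 + 1.87 + 1.1 + 0.8
= 5.72 + 0.8
= 6.52
Since z = 6.52 >= 0, output = 1

1


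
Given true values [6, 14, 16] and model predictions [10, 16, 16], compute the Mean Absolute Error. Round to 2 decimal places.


Absolute errors: [4, 2, 0]
Sum of absolute errors = 6
MAE = 6 / 3 = 2.00

2.00


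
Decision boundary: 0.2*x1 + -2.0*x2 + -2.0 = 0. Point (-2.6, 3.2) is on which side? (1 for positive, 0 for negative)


Compute 0.2 * -2.6 + -2.0 * 3.2 + -2.0
= -0.52 + -6.4 + -2.0
= -8.92
Since -8.92 < 0, the point is on the negative side.

0


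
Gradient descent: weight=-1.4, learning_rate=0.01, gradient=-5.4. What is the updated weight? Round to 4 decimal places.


w_new = w_old - lr * gradient
= -1.4 - 0.01 * -5.4
= -1.4 - (-0.054)
= -1.3460

-1.3460


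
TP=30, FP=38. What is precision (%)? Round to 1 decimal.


Precision = TP / (TP + FP) * 100
= 30 / (30 + 38)
= 30 / 68
= 0.4412
= 44.1%

44.1


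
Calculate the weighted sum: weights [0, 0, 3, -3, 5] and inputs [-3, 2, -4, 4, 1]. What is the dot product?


Element-wise products:
0 * -3 = 0
0 * 2 = 0
3 * -4 = -12
-3 * 4 = -12
5 * 1 = 5
Sum = 0 + 0 + -12 + -12 + 5
= -19

-19


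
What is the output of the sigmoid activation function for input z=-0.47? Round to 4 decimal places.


sigmoid(z) = 1 / (1 + exp(-z))
exp(-(-0.47)) = exp(0.47) = 1.6
1 + 1.6 = 2.6
1 / 2.6 = 0.3846

0.3846


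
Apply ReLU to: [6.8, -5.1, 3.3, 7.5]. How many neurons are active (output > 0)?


ReLU(x) = max(0, x) for each element:
ReLU(6.8) = 6.8
ReLU(-5.1) = 0
ReLU(3.3) = 3.3
ReLU(7.5) = 7.5
Active neurons (>0): 3

3


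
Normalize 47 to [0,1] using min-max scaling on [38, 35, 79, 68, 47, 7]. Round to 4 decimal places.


Min = 7, Max = 79
Range = 79 - 7 = 72
Scaled = (x - min) / (max - min)
= (47 - 7) / 72
= 40 / 72
= 0.5556

0.5556


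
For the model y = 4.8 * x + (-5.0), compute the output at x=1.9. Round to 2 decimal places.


y = 4.8 * 1.9 + (-5.0)
= 9.12 + (-5.0)
= 4.12

4.12


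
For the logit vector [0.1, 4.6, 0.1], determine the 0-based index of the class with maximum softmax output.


Softmax is a monotonic transformation, so it preserves the argmax.
We need to find the index of the maximum logit.
Index 0: 0.1
Index 1: 4.6
Index 2: 0.1
Maximum logit = 4.6 at index 1

1


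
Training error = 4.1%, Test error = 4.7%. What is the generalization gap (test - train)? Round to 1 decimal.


Generalization gap = test_error - train_error
= 4.7 - 4.1
= 0.6%
A small gap suggests good generalization.

0.6


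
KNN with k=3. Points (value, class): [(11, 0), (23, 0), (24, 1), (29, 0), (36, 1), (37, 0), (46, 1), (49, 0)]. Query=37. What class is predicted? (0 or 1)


Distances from query 37:
Point 37 (class 0): distance = 0
Point 36 (class 1): distance = 1
Point 29 (class 0): distance = 8
K=3 nearest neighbors: classes = [0, 1, 0]
Votes for class 1: 1 / 3
Majority vote => class 0

0


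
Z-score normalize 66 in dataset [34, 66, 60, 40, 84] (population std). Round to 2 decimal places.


Mean = (34 + 66 + 60 + 40 + 84) / 5 = 56.8
Variance = sum((x_i - mean)^2) / n = 327.36
Std = sqrt(327.36) = 18.0931
Z = (x - mean) / std
= (66 - 56.8) / 18.0931
= 9.2 / 18.0931
= 0.51

0.51


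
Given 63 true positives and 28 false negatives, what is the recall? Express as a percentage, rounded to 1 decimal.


Recall = TP / (TP + FN) * 100
= 63 / (63 + 28)
= 63 / 91
= 0.6923
= 69.2%

69.2


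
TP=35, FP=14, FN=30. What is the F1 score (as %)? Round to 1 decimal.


Precision = TP / (TP + FP) = 35 / 49 = 0.7143
Recall = TP / (TP + FN) = 35 / 65 = 0.5385
F1 = 2 * P * R / (P + R)
= 2 * 0.7143 * 0.5385 / (0.7143 + 0.5385)
= 0.7692 / 1.2527
= 0.614
As percentage: 61.4%

61.4


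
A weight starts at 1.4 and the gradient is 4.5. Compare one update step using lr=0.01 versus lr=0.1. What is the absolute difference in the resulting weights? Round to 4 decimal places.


With lr=0.01: w_new = 1.4 - 0.01 * 4.5 = 1.355
With lr=0.1: w_new = 1.4 - 0.1 * 4.5 = 0.95
Absolute difference = |1.355 - 0.95|
= 0.4050

0.4050


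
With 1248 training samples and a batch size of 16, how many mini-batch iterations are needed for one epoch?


Iterations per epoch = dataset_size / batch_size
= 1248 / 16
= 78

78


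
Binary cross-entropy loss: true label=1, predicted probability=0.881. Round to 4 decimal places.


For y=1: Loss = -log(p)
= -log(0.881)
= -(-0.1267)
= 0.1267

0.1267


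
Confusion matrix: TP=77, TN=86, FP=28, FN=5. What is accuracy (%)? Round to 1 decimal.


Accuracy = (TP + TN) / (TP + TN + FP + FN) * 100
= (77 + 86) / (77 + 86 + 28 + 5)
= 163 / 196
= 0.8316
= 83.2%

83.2


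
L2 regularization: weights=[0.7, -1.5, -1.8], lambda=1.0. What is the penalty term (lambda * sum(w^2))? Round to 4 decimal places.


Squaring each weight:
0.7^2 = 0.49
(-1.5)^2 = 2.25
(-1.8)^2 = 3.24
Sum of squares = 5.98
Penalty = 1.0 * 5.98 = 5.9800

5.9800


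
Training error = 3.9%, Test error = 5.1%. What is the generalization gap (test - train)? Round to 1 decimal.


Generalization gap = test_error - train_error
= 5.1 - 3.9
= 1.2%
A small gap suggests good generalization.

1.2


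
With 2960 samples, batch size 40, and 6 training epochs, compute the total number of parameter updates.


Iterations per epoch = 2960 / 40 = 74
Total updates = iterations_per_epoch * epochs
= 74 * 6
= 444

444


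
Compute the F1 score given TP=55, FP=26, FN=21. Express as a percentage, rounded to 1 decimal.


Precision = TP / (TP + FP) = 55 / 81 = 0.679
Recall = TP / (TP + FN) = 55 / 76 = 0.7237
F1 = 2 * P * R / (P + R)
= 2 * 0.679 * 0.7237 / (0.679 + 0.7237)
= 0.9828 / 1.4027
= 0.7006
As percentage: 70.1%

70.1


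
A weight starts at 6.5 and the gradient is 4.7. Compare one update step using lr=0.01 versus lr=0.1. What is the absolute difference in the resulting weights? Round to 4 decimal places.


With lr=0.01: w_new = 6.5 - 0.01 * 4.7 = 6.453
With lr=0.1: w_new = 6.5 - 0.1 * 4.7 = 6.03
Absolute difference = |6.453 - 6.03|
= 0.4230

0.4230


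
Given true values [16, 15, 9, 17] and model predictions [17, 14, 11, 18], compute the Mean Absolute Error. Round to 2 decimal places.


Absolute errors: [1, 1, 2, 1]
Sum of absolute errors = 5
MAE = 5 / 4 = 1.25

1.25


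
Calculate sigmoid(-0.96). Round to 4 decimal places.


sigmoid(z) = 1 / (1 + exp(-z))
exp(-(-0.96)) = exp(0.96) = 2.6117
1 + 2.6117 = 3.6117
1 / 3.6117 = 0.2769

0.2769


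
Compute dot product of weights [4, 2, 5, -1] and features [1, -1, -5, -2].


Element-wise products:
4 * 1 = 4
2 * -1 = -2
5 * -5 = -25
-1 * -2 = 2
Sum = 4 + -2 + -25 + 2
= -21

-21


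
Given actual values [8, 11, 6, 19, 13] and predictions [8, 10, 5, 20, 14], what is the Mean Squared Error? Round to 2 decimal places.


Differences: [0, 1, 1, -1, -1]
Squared errors: [0, 1, 1, 1, 1]
Sum of squared errors = 4
MSE = 4 / 5 = 0.80

0.80


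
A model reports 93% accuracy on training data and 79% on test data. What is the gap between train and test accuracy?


Gap = train_accuracy - test_accuracy
= 93 - 79
= 14%
This gap suggests the model is overfitting.

14


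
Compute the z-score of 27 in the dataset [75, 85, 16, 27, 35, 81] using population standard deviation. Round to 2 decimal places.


Mean = (75 + 85 + 16 + 27 + 35 + 81) / 6 = 53.1667
Variance = sum((x_i - mean)^2) / n = 776.8056
Std = sqrt(776.8056) = 27.8712
Z = (x - mean) / std
= (27 - 53.1667) / 27.8712
= -26.1667 / 27.8712
= -0.94

-0.94


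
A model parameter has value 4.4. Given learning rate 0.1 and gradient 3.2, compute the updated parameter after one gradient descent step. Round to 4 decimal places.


w_new = w_old - lr * gradient
= 4.4 - 0.1 * 3.2
= 4.4 - (0.32)
= 4.0800

4.0800


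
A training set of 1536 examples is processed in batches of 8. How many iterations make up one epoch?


Iterations per epoch = dataset_size / batch_size
= 1536 / 8
= 192

192


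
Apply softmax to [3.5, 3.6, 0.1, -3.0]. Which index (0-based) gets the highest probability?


Softmax is a monotonic transformation, so it preserves the argmax.
We need to find the index of the maximum logit.
Index 0: 3.5
Index 1: 3.6
Index 2: 0.1
Index 3: -3.0
Maximum logit = 3.6 at index 1

1


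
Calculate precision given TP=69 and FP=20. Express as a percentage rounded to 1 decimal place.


Precision = TP / (TP + FP) * 100
= 69 / (69 + 20)
= 69 / 89
= 0.7753
= 77.5%

77.5


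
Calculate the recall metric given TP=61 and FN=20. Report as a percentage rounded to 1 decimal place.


Recall = TP / (TP + FN) * 100
= 61 / (61 + 20)
= 61 / 81
= 0.7531
= 75.3%

75.3


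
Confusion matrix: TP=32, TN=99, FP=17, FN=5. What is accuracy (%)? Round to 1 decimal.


Accuracy = (TP + TN) / (TP + TN + FP + FN) * 100
= (32 + 99) / (32 + 99 + 17 + 5)
= 131 / 153
= 0.8562
= 85.6%

85.6


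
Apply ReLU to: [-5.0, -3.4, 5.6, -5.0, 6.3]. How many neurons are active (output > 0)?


ReLU(x) = max(0, x) for each element:
ReLU(-5.0) = 0
ReLU(-3.4) = 0
ReLU(5.6) = 5.6
ReLU(-5.0) = 0
ReLU(6.3) = 6.3
Active neurons (>0): 2

2


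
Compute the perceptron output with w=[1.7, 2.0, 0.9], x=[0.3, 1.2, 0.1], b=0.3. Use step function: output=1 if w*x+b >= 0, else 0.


z = w . x + b
= 1.7*0.3 + 2.0*1.2 + 0.9*0.1 + 0.3
= 0.51 + 2.4 + 0.09 + 0.3
= 3.0 + 0.3
= 3.3
Since z = 3.3 >= 0, output = 1

1


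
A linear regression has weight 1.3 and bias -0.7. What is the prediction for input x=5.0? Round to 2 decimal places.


y = 1.3 * 5.0 + (-0.7)
= 6.5 + (-0.7)
= 5.80

5.80


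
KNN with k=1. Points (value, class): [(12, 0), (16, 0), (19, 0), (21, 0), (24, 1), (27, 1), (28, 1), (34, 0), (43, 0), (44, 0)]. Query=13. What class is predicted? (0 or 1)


Distances from query 13:
Point 12 (class 0): distance = 1
K=1 nearest neighbors: classes = [0]
Votes for class 1: 0 / 1
Majority vote => class 0

0


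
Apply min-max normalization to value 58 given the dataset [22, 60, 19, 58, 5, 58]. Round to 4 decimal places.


Min = 5, Max = 60
Range = 60 - 5 = 55
Scaled = (x - min) / (max - min)
= (58 - 5) / 55
= 53 / 55
= 0.9636

0.9636


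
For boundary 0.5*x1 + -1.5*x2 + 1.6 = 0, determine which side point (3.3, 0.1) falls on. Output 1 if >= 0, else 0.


Compute 0.5 * 3.3 + -1.5 * 0.1 + 1.6
= 1.65 + -0.15 + 1.6
= 3.1
Since 3.1 >= 0, the point is on the positive side.

1


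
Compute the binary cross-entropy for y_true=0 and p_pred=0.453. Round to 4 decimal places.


For y=0: Loss = -log(1-p)
= -log(1 - 0.453)
= -log(0.547)
= -(-0.6033)
= 0.6033

0.6033


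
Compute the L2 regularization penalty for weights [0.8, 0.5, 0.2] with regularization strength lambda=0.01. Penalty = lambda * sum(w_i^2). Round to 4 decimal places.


Squaring each weight:
0.8^2 = 0.64
0.5^2 = 0.25
0.2^2 = 0.04
Sum of squares = 0.93
Penalty = 0.01 * 0.93 = 0.0093

0.0093


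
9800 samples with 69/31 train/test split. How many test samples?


Train samples = 9800 * 69% = 6762
Test samples = 9800 - 6762
= 3038

3038


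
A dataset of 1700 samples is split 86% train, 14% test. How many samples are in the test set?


Train samples = 1700 * 86% = 1462
Test samples = 1700 - 1462
= 238

238


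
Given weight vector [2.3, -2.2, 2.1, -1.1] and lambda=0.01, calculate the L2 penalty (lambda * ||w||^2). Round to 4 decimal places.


Squaring each weight:
2.3^2 = 5.29
(-2.2)^2 = 4.84
2.1^2 = 4.41
(-1.1)^2 = 1.21
Sum of squares = 15.75
Penalty = 0.01 * 15.75 = 0.1575

0.1575


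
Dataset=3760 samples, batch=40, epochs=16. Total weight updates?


Iterations per epoch = 3760 / 40 = 94
Total updates = iterations_per_epoch * epochs
= 94 * 16
= 1504

1504


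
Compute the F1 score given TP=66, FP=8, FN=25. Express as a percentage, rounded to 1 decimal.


Precision = TP / (TP + FP) = 66 / 74 = 0.8919
Recall = TP / (TP + FN) = 66 / 91 = 0.7253
F1 = 2 * P * R / (P + R)
= 2 * 0.8919 * 0.7253 / (0.8919 + 0.7253)
= 1.2937 / 1.6172
= 0.8
As percentage: 80.0%

80.0


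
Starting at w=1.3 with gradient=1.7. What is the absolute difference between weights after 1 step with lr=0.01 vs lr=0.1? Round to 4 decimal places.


With lr=0.01: w_new = 1.3 - 0.01 * 1.7 = 1.283
With lr=0.1: w_new = 1.3 - 0.1 * 1.7 = 1.13
Absolute difference = |1.283 - 1.13|
= 0.1530

0.1530


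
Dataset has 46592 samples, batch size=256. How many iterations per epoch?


Iterations per epoch = dataset_size / batch_size
= 46592 / 256
= 182

182


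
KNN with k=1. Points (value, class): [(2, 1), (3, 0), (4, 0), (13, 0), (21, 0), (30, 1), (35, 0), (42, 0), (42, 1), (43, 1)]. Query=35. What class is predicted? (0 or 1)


Distances from query 35:
Point 35 (class 0): distance = 0
K=1 nearest neighbors: classes = [0]
Votes for class 1: 0 / 1
Majority vote => class 0

0


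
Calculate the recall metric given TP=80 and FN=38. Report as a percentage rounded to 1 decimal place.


Recall = TP / (TP + FN) * 100
= 80 / (80 + 38)
= 80 / 118
= 0.678
= 67.8%

67.8


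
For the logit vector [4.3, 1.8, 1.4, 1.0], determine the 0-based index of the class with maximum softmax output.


Softmax is a monotonic transformation, so it preserves the argmax.
We need to find the index of the maximum logit.
Index 0: 4.3
Index 1: 1.8
Index 2: 1.4
Index 3: 1.0
Maximum logit = 4.3 at index 0

0


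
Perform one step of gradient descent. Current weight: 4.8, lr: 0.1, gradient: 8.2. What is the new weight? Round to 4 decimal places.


w_new = w_old - lr * gradient
= 4.8 - 0.1 * 8.2
= 4.8 - (0.82)
= 3.9800

3.9800


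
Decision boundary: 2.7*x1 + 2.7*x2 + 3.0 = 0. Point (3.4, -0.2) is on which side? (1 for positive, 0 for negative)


Compute 2.7 * 3.4 + 2.7 * -0.2 + 3.0
= 9.18 + -0.54 + 3.0
= 11.64
Since 11.64 >= 0, the point is on the positive side.

1


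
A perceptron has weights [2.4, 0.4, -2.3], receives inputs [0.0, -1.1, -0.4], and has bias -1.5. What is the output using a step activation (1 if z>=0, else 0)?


z = w . x + b
= 2.4*0.0 + 0.4*-1.1 + -2.3*-0.4 + -1.5
= 0.0 + -0.44 + 0.92 + -1.5
= 0.48 + -1.5
= -1.02
Since z = -1.02 < 0, output = 0

0


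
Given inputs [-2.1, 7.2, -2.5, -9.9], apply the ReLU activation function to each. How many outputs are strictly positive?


ReLU(x) = max(0, x) for each element:
ReLU(-2.1) = 0
ReLU(7.2) = 7.2
ReLU(-2.5) = 0
ReLU(-9.9) = 0
Active neurons (>0): 1

1


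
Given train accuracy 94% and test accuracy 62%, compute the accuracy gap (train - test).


Gap = train_accuracy - test_accuracy
= 94 - 62
= 32%
This large gap strongly indicates overfitting.

32


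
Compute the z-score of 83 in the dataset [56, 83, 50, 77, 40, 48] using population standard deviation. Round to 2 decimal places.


Mean = (56 + 83 + 50 + 77 + 40 + 48) / 6 = 59.0
Variance = sum((x_i - mean)^2) / n = 245.3333
Std = sqrt(245.3333) = 15.6631
Z = (x - mean) / std
= (83 - 59.0) / 15.6631
= 24.0 / 15.6631
= 1.53

1.53


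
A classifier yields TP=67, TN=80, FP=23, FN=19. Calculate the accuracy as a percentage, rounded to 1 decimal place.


Accuracy = (TP + TN) / (TP + TN + FP + FN) * 100
= (67 + 80) / (67 + 80 + 23 + 19)
= 147 / 189
= 0.7778
= 77.8%

77.8


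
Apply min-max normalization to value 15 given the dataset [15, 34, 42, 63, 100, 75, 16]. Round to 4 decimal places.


Min = 15, Max = 100
Range = 100 - 15 = 85
Scaled = (x - min) / (max - min)
= (15 - 15) / 85
= 0 / 85
= 0.0000

0.0000


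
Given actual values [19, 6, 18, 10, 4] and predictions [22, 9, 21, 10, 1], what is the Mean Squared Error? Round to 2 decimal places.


Differences: [-3, -3, -3, 0, 3]
Squared errors: [9, 9, 9, 0, 9]
Sum of squared errors = 36
MSE = 36 / 5 = 7.20

7.20


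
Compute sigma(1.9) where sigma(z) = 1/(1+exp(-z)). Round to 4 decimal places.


sigmoid(z) = 1 / (1 + exp(-z))
exp(-(1.9)) = exp(-1.9) = 0.1496
1 + 0.1496 = 1.1496
1 / 1.1496 = 0.8699

0.8699


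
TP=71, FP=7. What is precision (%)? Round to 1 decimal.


Precision = TP / (TP + FP) * 100
= 71 / (71 + 7)
= 71 / 78
= 0.9103
= 91.0%

91.0


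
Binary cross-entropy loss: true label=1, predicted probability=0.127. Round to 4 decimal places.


For y=1: Loss = -log(p)
= -log(0.127)
= -(-2.0636)
= 2.0636

2.0636


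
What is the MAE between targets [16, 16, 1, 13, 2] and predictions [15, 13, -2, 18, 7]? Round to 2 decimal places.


Absolute errors: [1, 3, 3, 5, 5]
Sum of absolute errors = 17
MAE = 17 / 5 = 3.40

3.40
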